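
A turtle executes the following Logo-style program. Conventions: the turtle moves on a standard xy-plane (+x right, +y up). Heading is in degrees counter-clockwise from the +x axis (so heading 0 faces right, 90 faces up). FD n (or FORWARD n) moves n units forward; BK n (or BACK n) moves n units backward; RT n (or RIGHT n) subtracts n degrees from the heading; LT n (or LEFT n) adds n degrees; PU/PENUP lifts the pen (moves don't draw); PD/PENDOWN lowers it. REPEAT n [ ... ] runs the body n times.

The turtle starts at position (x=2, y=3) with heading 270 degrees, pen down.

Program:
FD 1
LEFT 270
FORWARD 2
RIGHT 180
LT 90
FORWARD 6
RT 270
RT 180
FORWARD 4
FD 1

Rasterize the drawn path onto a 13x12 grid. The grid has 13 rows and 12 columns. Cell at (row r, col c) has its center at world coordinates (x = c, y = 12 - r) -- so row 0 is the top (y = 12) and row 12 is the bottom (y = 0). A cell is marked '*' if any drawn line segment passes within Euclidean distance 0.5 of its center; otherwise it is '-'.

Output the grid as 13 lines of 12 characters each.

Answer: ------------
------------
------------
------------
******------
*-----------
*-----------
*-----------
*-----------
*-*---------
***---------
------------
------------

Derivation:
Segment 0: (2,3) -> (2,2)
Segment 1: (2,2) -> (-0,2)
Segment 2: (-0,2) -> (0,8)
Segment 3: (0,8) -> (4,8)
Segment 4: (4,8) -> (5,8)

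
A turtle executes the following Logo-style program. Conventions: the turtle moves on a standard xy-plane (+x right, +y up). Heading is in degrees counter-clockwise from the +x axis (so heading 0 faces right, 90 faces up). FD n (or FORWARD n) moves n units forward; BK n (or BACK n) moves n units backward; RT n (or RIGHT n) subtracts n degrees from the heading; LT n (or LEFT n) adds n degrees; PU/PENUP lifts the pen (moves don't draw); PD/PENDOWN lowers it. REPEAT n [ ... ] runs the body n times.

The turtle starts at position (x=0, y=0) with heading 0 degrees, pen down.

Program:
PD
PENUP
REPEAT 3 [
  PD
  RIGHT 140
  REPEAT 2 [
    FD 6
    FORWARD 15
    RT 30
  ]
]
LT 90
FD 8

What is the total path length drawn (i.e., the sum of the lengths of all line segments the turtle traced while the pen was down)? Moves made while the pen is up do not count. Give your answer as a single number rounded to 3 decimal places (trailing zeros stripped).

Answer: 134

Derivation:
Executing turtle program step by step:
Start: pos=(0,0), heading=0, pen down
PD: pen down
PU: pen up
REPEAT 3 [
  -- iteration 1/3 --
  PD: pen down
  RT 140: heading 0 -> 220
  REPEAT 2 [
    -- iteration 1/2 --
    FD 6: (0,0) -> (-4.596,-3.857) [heading=220, draw]
    FD 15: (-4.596,-3.857) -> (-16.087,-13.499) [heading=220, draw]
    RT 30: heading 220 -> 190
    -- iteration 2/2 --
    FD 6: (-16.087,-13.499) -> (-21.996,-14.54) [heading=190, draw]
    FD 15: (-21.996,-14.54) -> (-36.768,-17.145) [heading=190, draw]
    RT 30: heading 190 -> 160
  ]
  -- iteration 2/3 --
  PD: pen down
  RT 140: heading 160 -> 20
  REPEAT 2 [
    -- iteration 1/2 --
    FD 6: (-36.768,-17.145) -> (-31.13,-15.093) [heading=20, draw]
    FD 15: (-31.13,-15.093) -> (-17.034,-9.963) [heading=20, draw]
    RT 30: heading 20 -> 350
    -- iteration 2/2 --
    FD 6: (-17.034,-9.963) -> (-11.126,-11.005) [heading=350, draw]
    FD 15: (-11.126,-11.005) -> (3.647,-13.609) [heading=350, draw]
    RT 30: heading 350 -> 320
  ]
  -- iteration 3/3 --
  PD: pen down
  RT 140: heading 320 -> 180
  REPEAT 2 [
    -- iteration 1/2 --
    FD 6: (3.647,-13.609) -> (-2.353,-13.609) [heading=180, draw]
    FD 15: (-2.353,-13.609) -> (-17.353,-13.609) [heading=180, draw]
    RT 30: heading 180 -> 150
    -- iteration 2/2 --
    FD 6: (-17.353,-13.609) -> (-22.55,-10.609) [heading=150, draw]
    FD 15: (-22.55,-10.609) -> (-35.54,-3.109) [heading=150, draw]
    RT 30: heading 150 -> 120
  ]
]
LT 90: heading 120 -> 210
FD 8: (-35.54,-3.109) -> (-42.468,-7.109) [heading=210, draw]
Final: pos=(-42.468,-7.109), heading=210, 13 segment(s) drawn

Segment lengths:
  seg 1: (0,0) -> (-4.596,-3.857), length = 6
  seg 2: (-4.596,-3.857) -> (-16.087,-13.499), length = 15
  seg 3: (-16.087,-13.499) -> (-21.996,-14.54), length = 6
  seg 4: (-21.996,-14.54) -> (-36.768,-17.145), length = 15
  seg 5: (-36.768,-17.145) -> (-31.13,-15.093), length = 6
  seg 6: (-31.13,-15.093) -> (-17.034,-9.963), length = 15
  seg 7: (-17.034,-9.963) -> (-11.126,-11.005), length = 6
  seg 8: (-11.126,-11.005) -> (3.647,-13.609), length = 15
  seg 9: (3.647,-13.609) -> (-2.353,-13.609), length = 6
  seg 10: (-2.353,-13.609) -> (-17.353,-13.609), length = 15
  seg 11: (-17.353,-13.609) -> (-22.55,-10.609), length = 6
  seg 12: (-22.55,-10.609) -> (-35.54,-3.109), length = 15
  seg 13: (-35.54,-3.109) -> (-42.468,-7.109), length = 8
Total = 134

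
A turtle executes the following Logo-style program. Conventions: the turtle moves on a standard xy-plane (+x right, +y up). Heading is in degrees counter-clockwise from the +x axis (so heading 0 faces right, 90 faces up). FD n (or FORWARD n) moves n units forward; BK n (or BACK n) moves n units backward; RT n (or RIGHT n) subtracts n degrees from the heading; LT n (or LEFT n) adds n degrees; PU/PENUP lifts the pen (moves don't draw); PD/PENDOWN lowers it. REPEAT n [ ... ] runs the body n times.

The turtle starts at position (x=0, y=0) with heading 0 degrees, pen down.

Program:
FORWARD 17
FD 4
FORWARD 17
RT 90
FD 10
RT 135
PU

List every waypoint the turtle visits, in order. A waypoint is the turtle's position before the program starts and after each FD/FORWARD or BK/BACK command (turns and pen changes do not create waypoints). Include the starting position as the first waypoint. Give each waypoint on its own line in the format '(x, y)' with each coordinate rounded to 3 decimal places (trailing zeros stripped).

Answer: (0, 0)
(17, 0)
(21, 0)
(38, 0)
(38, -10)

Derivation:
Executing turtle program step by step:
Start: pos=(0,0), heading=0, pen down
FD 17: (0,0) -> (17,0) [heading=0, draw]
FD 4: (17,0) -> (21,0) [heading=0, draw]
FD 17: (21,0) -> (38,0) [heading=0, draw]
RT 90: heading 0 -> 270
FD 10: (38,0) -> (38,-10) [heading=270, draw]
RT 135: heading 270 -> 135
PU: pen up
Final: pos=(38,-10), heading=135, 4 segment(s) drawn
Waypoints (5 total):
(0, 0)
(17, 0)
(21, 0)
(38, 0)
(38, -10)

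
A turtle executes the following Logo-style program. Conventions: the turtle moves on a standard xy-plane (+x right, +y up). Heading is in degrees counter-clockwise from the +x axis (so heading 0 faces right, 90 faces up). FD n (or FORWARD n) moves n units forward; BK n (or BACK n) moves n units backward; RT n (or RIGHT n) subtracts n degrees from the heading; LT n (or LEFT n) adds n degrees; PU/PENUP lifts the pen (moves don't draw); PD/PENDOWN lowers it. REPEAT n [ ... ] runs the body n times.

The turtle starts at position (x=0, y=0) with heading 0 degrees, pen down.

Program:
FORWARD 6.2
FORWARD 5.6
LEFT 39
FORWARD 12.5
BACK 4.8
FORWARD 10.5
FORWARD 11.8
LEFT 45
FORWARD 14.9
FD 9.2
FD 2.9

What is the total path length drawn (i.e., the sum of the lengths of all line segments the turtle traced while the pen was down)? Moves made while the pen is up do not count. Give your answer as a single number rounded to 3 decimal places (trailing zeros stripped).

Executing turtle program step by step:
Start: pos=(0,0), heading=0, pen down
FD 6.2: (0,0) -> (6.2,0) [heading=0, draw]
FD 5.6: (6.2,0) -> (11.8,0) [heading=0, draw]
LT 39: heading 0 -> 39
FD 12.5: (11.8,0) -> (21.514,7.867) [heading=39, draw]
BK 4.8: (21.514,7.867) -> (17.784,4.846) [heading=39, draw]
FD 10.5: (17.784,4.846) -> (25.944,11.454) [heading=39, draw]
FD 11.8: (25.944,11.454) -> (35.114,18.88) [heading=39, draw]
LT 45: heading 39 -> 84
FD 14.9: (35.114,18.88) -> (36.672,33.698) [heading=84, draw]
FD 9.2: (36.672,33.698) -> (37.634,42.848) [heading=84, draw]
FD 2.9: (37.634,42.848) -> (37.937,45.732) [heading=84, draw]
Final: pos=(37.937,45.732), heading=84, 9 segment(s) drawn

Segment lengths:
  seg 1: (0,0) -> (6.2,0), length = 6.2
  seg 2: (6.2,0) -> (11.8,0), length = 5.6
  seg 3: (11.8,0) -> (21.514,7.867), length = 12.5
  seg 4: (21.514,7.867) -> (17.784,4.846), length = 4.8
  seg 5: (17.784,4.846) -> (25.944,11.454), length = 10.5
  seg 6: (25.944,11.454) -> (35.114,18.88), length = 11.8
  seg 7: (35.114,18.88) -> (36.672,33.698), length = 14.9
  seg 8: (36.672,33.698) -> (37.634,42.848), length = 9.2
  seg 9: (37.634,42.848) -> (37.937,45.732), length = 2.9
Total = 78.4

Answer: 78.4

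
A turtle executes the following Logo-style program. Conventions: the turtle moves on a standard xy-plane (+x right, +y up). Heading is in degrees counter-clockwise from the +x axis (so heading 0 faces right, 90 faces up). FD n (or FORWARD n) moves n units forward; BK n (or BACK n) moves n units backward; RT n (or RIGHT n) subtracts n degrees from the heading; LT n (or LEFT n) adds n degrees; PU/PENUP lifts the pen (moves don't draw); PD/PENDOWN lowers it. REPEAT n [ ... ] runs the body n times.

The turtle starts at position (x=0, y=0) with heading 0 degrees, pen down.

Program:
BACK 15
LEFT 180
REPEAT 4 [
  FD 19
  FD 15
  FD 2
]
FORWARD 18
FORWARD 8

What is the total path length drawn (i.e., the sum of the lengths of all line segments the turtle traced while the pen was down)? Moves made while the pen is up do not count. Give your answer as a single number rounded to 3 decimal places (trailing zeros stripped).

Answer: 185

Derivation:
Executing turtle program step by step:
Start: pos=(0,0), heading=0, pen down
BK 15: (0,0) -> (-15,0) [heading=0, draw]
LT 180: heading 0 -> 180
REPEAT 4 [
  -- iteration 1/4 --
  FD 19: (-15,0) -> (-34,0) [heading=180, draw]
  FD 15: (-34,0) -> (-49,0) [heading=180, draw]
  FD 2: (-49,0) -> (-51,0) [heading=180, draw]
  -- iteration 2/4 --
  FD 19: (-51,0) -> (-70,0) [heading=180, draw]
  FD 15: (-70,0) -> (-85,0) [heading=180, draw]
  FD 2: (-85,0) -> (-87,0) [heading=180, draw]
  -- iteration 3/4 --
  FD 19: (-87,0) -> (-106,0) [heading=180, draw]
  FD 15: (-106,0) -> (-121,0) [heading=180, draw]
  FD 2: (-121,0) -> (-123,0) [heading=180, draw]
  -- iteration 4/4 --
  FD 19: (-123,0) -> (-142,0) [heading=180, draw]
  FD 15: (-142,0) -> (-157,0) [heading=180, draw]
  FD 2: (-157,0) -> (-159,0) [heading=180, draw]
]
FD 18: (-159,0) -> (-177,0) [heading=180, draw]
FD 8: (-177,0) -> (-185,0) [heading=180, draw]
Final: pos=(-185,0), heading=180, 15 segment(s) drawn

Segment lengths:
  seg 1: (0,0) -> (-15,0), length = 15
  seg 2: (-15,0) -> (-34,0), length = 19
  seg 3: (-34,0) -> (-49,0), length = 15
  seg 4: (-49,0) -> (-51,0), length = 2
  seg 5: (-51,0) -> (-70,0), length = 19
  seg 6: (-70,0) -> (-85,0), length = 15
  seg 7: (-85,0) -> (-87,0), length = 2
  seg 8: (-87,0) -> (-106,0), length = 19
  seg 9: (-106,0) -> (-121,0), length = 15
  seg 10: (-121,0) -> (-123,0), length = 2
  seg 11: (-123,0) -> (-142,0), length = 19
  seg 12: (-142,0) -> (-157,0), length = 15
  seg 13: (-157,0) -> (-159,0), length = 2
  seg 14: (-159,0) -> (-177,0), length = 18
  seg 15: (-177,0) -> (-185,0), length = 8
Total = 185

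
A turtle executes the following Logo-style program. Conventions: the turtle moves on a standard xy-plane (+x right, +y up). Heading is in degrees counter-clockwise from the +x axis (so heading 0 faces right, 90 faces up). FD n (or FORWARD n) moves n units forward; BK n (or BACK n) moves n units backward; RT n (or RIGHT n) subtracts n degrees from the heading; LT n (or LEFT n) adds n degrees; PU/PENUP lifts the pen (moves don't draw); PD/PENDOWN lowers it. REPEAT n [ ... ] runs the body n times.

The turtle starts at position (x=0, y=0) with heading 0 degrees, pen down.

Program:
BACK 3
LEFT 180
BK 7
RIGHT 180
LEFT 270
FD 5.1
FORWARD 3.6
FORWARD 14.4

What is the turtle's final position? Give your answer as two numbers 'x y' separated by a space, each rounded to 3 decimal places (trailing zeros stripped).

Answer: 4 -23.1

Derivation:
Executing turtle program step by step:
Start: pos=(0,0), heading=0, pen down
BK 3: (0,0) -> (-3,0) [heading=0, draw]
LT 180: heading 0 -> 180
BK 7: (-3,0) -> (4,0) [heading=180, draw]
RT 180: heading 180 -> 0
LT 270: heading 0 -> 270
FD 5.1: (4,0) -> (4,-5.1) [heading=270, draw]
FD 3.6: (4,-5.1) -> (4,-8.7) [heading=270, draw]
FD 14.4: (4,-8.7) -> (4,-23.1) [heading=270, draw]
Final: pos=(4,-23.1), heading=270, 5 segment(s) drawn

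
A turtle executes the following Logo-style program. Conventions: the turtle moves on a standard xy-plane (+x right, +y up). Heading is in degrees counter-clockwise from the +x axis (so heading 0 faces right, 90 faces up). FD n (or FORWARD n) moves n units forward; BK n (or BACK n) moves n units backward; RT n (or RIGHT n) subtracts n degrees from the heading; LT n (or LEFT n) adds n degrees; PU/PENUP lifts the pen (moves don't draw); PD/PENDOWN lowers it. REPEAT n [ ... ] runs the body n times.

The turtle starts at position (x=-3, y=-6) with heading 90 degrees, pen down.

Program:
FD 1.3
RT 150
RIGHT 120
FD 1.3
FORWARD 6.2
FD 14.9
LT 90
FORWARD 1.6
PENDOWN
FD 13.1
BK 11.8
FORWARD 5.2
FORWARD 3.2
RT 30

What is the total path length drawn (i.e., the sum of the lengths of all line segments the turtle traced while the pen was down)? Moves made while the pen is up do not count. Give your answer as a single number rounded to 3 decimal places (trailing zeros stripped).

Answer: 58.6

Derivation:
Executing turtle program step by step:
Start: pos=(-3,-6), heading=90, pen down
FD 1.3: (-3,-6) -> (-3,-4.7) [heading=90, draw]
RT 150: heading 90 -> 300
RT 120: heading 300 -> 180
FD 1.3: (-3,-4.7) -> (-4.3,-4.7) [heading=180, draw]
FD 6.2: (-4.3,-4.7) -> (-10.5,-4.7) [heading=180, draw]
FD 14.9: (-10.5,-4.7) -> (-25.4,-4.7) [heading=180, draw]
LT 90: heading 180 -> 270
FD 1.6: (-25.4,-4.7) -> (-25.4,-6.3) [heading=270, draw]
PD: pen down
FD 13.1: (-25.4,-6.3) -> (-25.4,-19.4) [heading=270, draw]
BK 11.8: (-25.4,-19.4) -> (-25.4,-7.6) [heading=270, draw]
FD 5.2: (-25.4,-7.6) -> (-25.4,-12.8) [heading=270, draw]
FD 3.2: (-25.4,-12.8) -> (-25.4,-16) [heading=270, draw]
RT 30: heading 270 -> 240
Final: pos=(-25.4,-16), heading=240, 9 segment(s) drawn

Segment lengths:
  seg 1: (-3,-6) -> (-3,-4.7), length = 1.3
  seg 2: (-3,-4.7) -> (-4.3,-4.7), length = 1.3
  seg 3: (-4.3,-4.7) -> (-10.5,-4.7), length = 6.2
  seg 4: (-10.5,-4.7) -> (-25.4,-4.7), length = 14.9
  seg 5: (-25.4,-4.7) -> (-25.4,-6.3), length = 1.6
  seg 6: (-25.4,-6.3) -> (-25.4,-19.4), length = 13.1
  seg 7: (-25.4,-19.4) -> (-25.4,-7.6), length = 11.8
  seg 8: (-25.4,-7.6) -> (-25.4,-12.8), length = 5.2
  seg 9: (-25.4,-12.8) -> (-25.4,-16), length = 3.2
Total = 58.6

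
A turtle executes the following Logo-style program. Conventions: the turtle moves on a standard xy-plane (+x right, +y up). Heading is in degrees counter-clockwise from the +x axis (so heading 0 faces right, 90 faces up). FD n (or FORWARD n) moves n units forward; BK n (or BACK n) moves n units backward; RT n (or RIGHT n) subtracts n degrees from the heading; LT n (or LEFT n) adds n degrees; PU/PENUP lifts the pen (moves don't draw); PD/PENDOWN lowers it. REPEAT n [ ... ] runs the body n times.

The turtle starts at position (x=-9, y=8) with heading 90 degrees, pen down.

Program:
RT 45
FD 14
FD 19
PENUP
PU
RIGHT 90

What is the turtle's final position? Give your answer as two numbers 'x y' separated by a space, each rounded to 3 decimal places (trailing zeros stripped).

Answer: 14.335 31.335

Derivation:
Executing turtle program step by step:
Start: pos=(-9,8), heading=90, pen down
RT 45: heading 90 -> 45
FD 14: (-9,8) -> (0.899,17.899) [heading=45, draw]
FD 19: (0.899,17.899) -> (14.335,31.335) [heading=45, draw]
PU: pen up
PU: pen up
RT 90: heading 45 -> 315
Final: pos=(14.335,31.335), heading=315, 2 segment(s) drawn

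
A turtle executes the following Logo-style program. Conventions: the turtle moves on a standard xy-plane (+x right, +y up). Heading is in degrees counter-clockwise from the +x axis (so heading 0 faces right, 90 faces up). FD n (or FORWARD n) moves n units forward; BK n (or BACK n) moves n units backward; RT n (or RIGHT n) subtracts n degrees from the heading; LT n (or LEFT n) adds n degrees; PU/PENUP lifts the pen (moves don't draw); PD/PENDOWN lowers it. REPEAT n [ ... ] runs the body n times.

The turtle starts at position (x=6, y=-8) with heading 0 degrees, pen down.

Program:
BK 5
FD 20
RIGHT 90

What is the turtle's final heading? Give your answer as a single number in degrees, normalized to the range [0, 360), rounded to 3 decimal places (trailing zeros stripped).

Executing turtle program step by step:
Start: pos=(6,-8), heading=0, pen down
BK 5: (6,-8) -> (1,-8) [heading=0, draw]
FD 20: (1,-8) -> (21,-8) [heading=0, draw]
RT 90: heading 0 -> 270
Final: pos=(21,-8), heading=270, 2 segment(s) drawn

Answer: 270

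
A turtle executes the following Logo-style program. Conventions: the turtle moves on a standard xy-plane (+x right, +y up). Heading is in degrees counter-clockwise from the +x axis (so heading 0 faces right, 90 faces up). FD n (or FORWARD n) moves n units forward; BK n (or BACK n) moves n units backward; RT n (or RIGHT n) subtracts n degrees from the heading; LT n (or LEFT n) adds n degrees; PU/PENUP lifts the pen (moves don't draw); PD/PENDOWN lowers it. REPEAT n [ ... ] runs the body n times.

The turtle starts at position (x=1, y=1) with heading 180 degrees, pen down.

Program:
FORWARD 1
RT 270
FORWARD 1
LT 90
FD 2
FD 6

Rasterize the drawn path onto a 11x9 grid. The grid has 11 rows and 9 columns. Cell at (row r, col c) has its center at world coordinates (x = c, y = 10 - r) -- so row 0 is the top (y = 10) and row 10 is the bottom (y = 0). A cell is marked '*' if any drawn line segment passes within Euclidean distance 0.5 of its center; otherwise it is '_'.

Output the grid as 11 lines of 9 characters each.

Segment 0: (1,1) -> (0,1)
Segment 1: (0,1) -> (0,0)
Segment 2: (0,0) -> (2,0)
Segment 3: (2,0) -> (8,0)

Answer: _________
_________
_________
_________
_________
_________
_________
_________
_________
**_______
*********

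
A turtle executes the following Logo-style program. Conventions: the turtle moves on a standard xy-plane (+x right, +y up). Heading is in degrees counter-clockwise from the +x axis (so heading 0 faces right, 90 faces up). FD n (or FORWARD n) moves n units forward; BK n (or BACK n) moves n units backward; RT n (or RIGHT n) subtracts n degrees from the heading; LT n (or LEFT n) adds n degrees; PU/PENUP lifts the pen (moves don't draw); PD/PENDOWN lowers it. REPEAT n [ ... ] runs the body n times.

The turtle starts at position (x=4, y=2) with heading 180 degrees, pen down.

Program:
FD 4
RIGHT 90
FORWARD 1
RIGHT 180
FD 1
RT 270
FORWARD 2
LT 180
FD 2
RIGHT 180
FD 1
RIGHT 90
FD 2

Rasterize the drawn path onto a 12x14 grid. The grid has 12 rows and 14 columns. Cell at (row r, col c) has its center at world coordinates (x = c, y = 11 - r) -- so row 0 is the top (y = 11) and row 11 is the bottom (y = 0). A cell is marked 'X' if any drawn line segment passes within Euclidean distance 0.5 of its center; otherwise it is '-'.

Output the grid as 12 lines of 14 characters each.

Answer: --------------
--------------
--------------
--------------
--------------
--------------
--------------
--------------
X-------------
XXXXX---------
-X------------
-X------------

Derivation:
Segment 0: (4,2) -> (0,2)
Segment 1: (0,2) -> (0,3)
Segment 2: (0,3) -> (0,2)
Segment 3: (0,2) -> (2,2)
Segment 4: (2,2) -> (0,2)
Segment 5: (0,2) -> (1,2)
Segment 6: (1,2) -> (1,0)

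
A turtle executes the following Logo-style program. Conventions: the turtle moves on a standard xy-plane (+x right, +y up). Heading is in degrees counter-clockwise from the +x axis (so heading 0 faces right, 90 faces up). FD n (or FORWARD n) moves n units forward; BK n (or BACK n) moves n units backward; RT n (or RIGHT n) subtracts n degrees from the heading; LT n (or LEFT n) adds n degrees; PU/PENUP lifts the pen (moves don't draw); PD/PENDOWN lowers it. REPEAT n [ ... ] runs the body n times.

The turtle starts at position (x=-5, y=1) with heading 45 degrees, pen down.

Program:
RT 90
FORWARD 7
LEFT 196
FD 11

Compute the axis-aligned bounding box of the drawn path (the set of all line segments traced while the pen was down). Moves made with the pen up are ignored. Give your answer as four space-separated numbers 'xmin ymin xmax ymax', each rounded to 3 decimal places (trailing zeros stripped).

Answer: -9.671 -3.95 -0.05 1.383

Derivation:
Executing turtle program step by step:
Start: pos=(-5,1), heading=45, pen down
RT 90: heading 45 -> 315
FD 7: (-5,1) -> (-0.05,-3.95) [heading=315, draw]
LT 196: heading 315 -> 151
FD 11: (-0.05,-3.95) -> (-9.671,1.383) [heading=151, draw]
Final: pos=(-9.671,1.383), heading=151, 2 segment(s) drawn

Segment endpoints: x in {-9.671, -5, -0.05}, y in {-3.95, 1, 1.383}
xmin=-9.671, ymin=-3.95, xmax=-0.05, ymax=1.383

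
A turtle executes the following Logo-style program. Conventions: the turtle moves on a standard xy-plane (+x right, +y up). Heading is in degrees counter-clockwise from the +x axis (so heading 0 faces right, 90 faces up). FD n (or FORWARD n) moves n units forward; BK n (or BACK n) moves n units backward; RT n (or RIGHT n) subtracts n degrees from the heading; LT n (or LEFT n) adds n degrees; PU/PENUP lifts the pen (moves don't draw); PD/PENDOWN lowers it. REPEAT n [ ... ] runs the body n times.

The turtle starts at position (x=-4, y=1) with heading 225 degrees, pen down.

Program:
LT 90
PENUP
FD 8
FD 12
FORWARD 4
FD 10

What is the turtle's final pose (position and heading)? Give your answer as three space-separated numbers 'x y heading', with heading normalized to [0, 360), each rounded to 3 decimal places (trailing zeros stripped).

Executing turtle program step by step:
Start: pos=(-4,1), heading=225, pen down
LT 90: heading 225 -> 315
PU: pen up
FD 8: (-4,1) -> (1.657,-4.657) [heading=315, move]
FD 12: (1.657,-4.657) -> (10.142,-13.142) [heading=315, move]
FD 4: (10.142,-13.142) -> (12.971,-15.971) [heading=315, move]
FD 10: (12.971,-15.971) -> (20.042,-23.042) [heading=315, move]
Final: pos=(20.042,-23.042), heading=315, 0 segment(s) drawn

Answer: 20.042 -23.042 315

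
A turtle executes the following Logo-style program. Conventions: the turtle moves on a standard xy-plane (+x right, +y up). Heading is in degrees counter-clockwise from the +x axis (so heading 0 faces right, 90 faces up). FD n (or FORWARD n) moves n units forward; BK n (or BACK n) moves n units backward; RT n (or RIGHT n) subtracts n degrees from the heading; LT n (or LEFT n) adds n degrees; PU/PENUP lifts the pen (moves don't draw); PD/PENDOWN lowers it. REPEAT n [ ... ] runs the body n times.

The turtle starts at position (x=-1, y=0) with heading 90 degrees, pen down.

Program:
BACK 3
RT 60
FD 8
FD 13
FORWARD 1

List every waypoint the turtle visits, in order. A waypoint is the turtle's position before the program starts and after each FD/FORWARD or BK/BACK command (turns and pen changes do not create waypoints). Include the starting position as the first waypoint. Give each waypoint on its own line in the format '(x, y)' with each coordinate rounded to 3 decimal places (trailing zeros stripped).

Answer: (-1, 0)
(-1, -3)
(5.928, 1)
(17.187, 7.5)
(18.053, 8)

Derivation:
Executing turtle program step by step:
Start: pos=(-1,0), heading=90, pen down
BK 3: (-1,0) -> (-1,-3) [heading=90, draw]
RT 60: heading 90 -> 30
FD 8: (-1,-3) -> (5.928,1) [heading=30, draw]
FD 13: (5.928,1) -> (17.187,7.5) [heading=30, draw]
FD 1: (17.187,7.5) -> (18.053,8) [heading=30, draw]
Final: pos=(18.053,8), heading=30, 4 segment(s) drawn
Waypoints (5 total):
(-1, 0)
(-1, -3)
(5.928, 1)
(17.187, 7.5)
(18.053, 8)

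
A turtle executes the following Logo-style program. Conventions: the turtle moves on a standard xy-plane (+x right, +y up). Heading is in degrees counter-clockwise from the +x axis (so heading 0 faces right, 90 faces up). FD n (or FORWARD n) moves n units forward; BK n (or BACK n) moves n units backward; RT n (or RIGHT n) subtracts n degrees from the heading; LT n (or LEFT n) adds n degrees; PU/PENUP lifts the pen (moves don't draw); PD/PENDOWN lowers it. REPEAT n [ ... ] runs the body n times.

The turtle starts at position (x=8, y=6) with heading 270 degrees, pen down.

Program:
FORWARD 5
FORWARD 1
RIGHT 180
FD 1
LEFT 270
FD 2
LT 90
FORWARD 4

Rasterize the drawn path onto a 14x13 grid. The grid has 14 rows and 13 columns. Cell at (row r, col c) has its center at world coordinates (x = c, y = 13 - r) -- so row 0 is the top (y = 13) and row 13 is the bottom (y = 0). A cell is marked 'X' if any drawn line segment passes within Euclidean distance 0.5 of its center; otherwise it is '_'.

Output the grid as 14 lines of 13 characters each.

Segment 0: (8,6) -> (8,1)
Segment 1: (8,1) -> (8,0)
Segment 2: (8,0) -> (8,1)
Segment 3: (8,1) -> (10,1)
Segment 4: (10,1) -> (10,5)

Answer: _____________
_____________
_____________
_____________
_____________
_____________
_____________
________X____
________X_X__
________X_X__
________X_X__
________X_X__
________XXX__
________X____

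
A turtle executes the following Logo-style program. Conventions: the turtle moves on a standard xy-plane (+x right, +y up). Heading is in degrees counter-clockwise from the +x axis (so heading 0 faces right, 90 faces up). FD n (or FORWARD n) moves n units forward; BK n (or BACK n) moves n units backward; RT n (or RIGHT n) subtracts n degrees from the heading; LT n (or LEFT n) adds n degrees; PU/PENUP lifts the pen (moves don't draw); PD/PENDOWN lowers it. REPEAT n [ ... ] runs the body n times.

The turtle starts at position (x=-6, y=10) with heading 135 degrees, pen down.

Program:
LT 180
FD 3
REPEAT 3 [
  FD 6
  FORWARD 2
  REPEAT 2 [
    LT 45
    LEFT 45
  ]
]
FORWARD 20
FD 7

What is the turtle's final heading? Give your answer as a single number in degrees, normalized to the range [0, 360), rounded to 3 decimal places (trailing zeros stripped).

Executing turtle program step by step:
Start: pos=(-6,10), heading=135, pen down
LT 180: heading 135 -> 315
FD 3: (-6,10) -> (-3.879,7.879) [heading=315, draw]
REPEAT 3 [
  -- iteration 1/3 --
  FD 6: (-3.879,7.879) -> (0.364,3.636) [heading=315, draw]
  FD 2: (0.364,3.636) -> (1.778,2.222) [heading=315, draw]
  REPEAT 2 [
    -- iteration 1/2 --
    LT 45: heading 315 -> 0
    LT 45: heading 0 -> 45
    -- iteration 2/2 --
    LT 45: heading 45 -> 90
    LT 45: heading 90 -> 135
  ]
  -- iteration 2/3 --
  FD 6: (1.778,2.222) -> (-2.464,6.464) [heading=135, draw]
  FD 2: (-2.464,6.464) -> (-3.879,7.879) [heading=135, draw]
  REPEAT 2 [
    -- iteration 1/2 --
    LT 45: heading 135 -> 180
    LT 45: heading 180 -> 225
    -- iteration 2/2 --
    LT 45: heading 225 -> 270
    LT 45: heading 270 -> 315
  ]
  -- iteration 3/3 --
  FD 6: (-3.879,7.879) -> (0.364,3.636) [heading=315, draw]
  FD 2: (0.364,3.636) -> (1.778,2.222) [heading=315, draw]
  REPEAT 2 [
    -- iteration 1/2 --
    LT 45: heading 315 -> 0
    LT 45: heading 0 -> 45
    -- iteration 2/2 --
    LT 45: heading 45 -> 90
    LT 45: heading 90 -> 135
  ]
]
FD 20: (1.778,2.222) -> (-12.364,16.364) [heading=135, draw]
FD 7: (-12.364,16.364) -> (-17.314,21.314) [heading=135, draw]
Final: pos=(-17.314,21.314), heading=135, 9 segment(s) drawn

Answer: 135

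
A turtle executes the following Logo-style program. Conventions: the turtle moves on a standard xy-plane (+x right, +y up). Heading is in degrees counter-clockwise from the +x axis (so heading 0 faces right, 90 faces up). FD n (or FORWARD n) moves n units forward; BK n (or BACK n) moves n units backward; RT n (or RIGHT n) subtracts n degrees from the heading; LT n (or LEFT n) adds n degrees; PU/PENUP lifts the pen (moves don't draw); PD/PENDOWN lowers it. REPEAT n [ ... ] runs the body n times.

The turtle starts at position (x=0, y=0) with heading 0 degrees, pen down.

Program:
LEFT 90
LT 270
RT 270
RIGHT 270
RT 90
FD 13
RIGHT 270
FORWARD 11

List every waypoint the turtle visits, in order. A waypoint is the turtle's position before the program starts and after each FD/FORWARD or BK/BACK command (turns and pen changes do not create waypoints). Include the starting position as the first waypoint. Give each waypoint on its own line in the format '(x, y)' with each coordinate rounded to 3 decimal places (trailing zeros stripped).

Executing turtle program step by step:
Start: pos=(0,0), heading=0, pen down
LT 90: heading 0 -> 90
LT 270: heading 90 -> 0
RT 270: heading 0 -> 90
RT 270: heading 90 -> 180
RT 90: heading 180 -> 90
FD 13: (0,0) -> (0,13) [heading=90, draw]
RT 270: heading 90 -> 180
FD 11: (0,13) -> (-11,13) [heading=180, draw]
Final: pos=(-11,13), heading=180, 2 segment(s) drawn
Waypoints (3 total):
(0, 0)
(0, 13)
(-11, 13)

Answer: (0, 0)
(0, 13)
(-11, 13)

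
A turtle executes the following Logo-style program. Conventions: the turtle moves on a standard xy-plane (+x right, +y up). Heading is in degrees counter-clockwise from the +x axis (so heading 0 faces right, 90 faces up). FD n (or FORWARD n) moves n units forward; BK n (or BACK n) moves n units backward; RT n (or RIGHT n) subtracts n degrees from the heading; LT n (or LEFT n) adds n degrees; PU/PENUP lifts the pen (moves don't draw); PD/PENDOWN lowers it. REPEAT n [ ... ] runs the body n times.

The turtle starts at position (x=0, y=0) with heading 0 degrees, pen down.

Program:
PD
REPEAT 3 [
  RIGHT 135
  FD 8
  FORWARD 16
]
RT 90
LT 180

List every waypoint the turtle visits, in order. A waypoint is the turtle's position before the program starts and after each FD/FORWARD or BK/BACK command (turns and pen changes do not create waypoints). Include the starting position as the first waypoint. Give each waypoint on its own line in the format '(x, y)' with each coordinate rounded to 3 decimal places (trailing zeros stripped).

Answer: (0, 0)
(-5.657, -5.657)
(-16.971, -16.971)
(-16.971, -8.971)
(-16.971, 7.029)
(-11.314, 1.373)
(0, -9.941)

Derivation:
Executing turtle program step by step:
Start: pos=(0,0), heading=0, pen down
PD: pen down
REPEAT 3 [
  -- iteration 1/3 --
  RT 135: heading 0 -> 225
  FD 8: (0,0) -> (-5.657,-5.657) [heading=225, draw]
  FD 16: (-5.657,-5.657) -> (-16.971,-16.971) [heading=225, draw]
  -- iteration 2/3 --
  RT 135: heading 225 -> 90
  FD 8: (-16.971,-16.971) -> (-16.971,-8.971) [heading=90, draw]
  FD 16: (-16.971,-8.971) -> (-16.971,7.029) [heading=90, draw]
  -- iteration 3/3 --
  RT 135: heading 90 -> 315
  FD 8: (-16.971,7.029) -> (-11.314,1.373) [heading=315, draw]
  FD 16: (-11.314,1.373) -> (0,-9.941) [heading=315, draw]
]
RT 90: heading 315 -> 225
LT 180: heading 225 -> 45
Final: pos=(0,-9.941), heading=45, 6 segment(s) drawn
Waypoints (7 total):
(0, 0)
(-5.657, -5.657)
(-16.971, -16.971)
(-16.971, -8.971)
(-16.971, 7.029)
(-11.314, 1.373)
(0, -9.941)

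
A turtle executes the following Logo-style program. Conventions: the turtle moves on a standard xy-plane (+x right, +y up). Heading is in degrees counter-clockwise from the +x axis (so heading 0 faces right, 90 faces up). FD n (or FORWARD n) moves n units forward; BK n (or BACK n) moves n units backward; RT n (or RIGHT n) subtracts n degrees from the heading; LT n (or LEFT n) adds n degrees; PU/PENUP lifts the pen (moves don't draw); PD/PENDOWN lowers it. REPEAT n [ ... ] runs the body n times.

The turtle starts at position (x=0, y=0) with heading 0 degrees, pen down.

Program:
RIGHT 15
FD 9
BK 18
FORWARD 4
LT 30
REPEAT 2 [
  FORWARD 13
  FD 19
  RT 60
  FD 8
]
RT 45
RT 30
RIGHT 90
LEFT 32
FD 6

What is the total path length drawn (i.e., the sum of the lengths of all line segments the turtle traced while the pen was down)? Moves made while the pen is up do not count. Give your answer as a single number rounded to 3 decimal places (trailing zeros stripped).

Answer: 117

Derivation:
Executing turtle program step by step:
Start: pos=(0,0), heading=0, pen down
RT 15: heading 0 -> 345
FD 9: (0,0) -> (8.693,-2.329) [heading=345, draw]
BK 18: (8.693,-2.329) -> (-8.693,2.329) [heading=345, draw]
FD 4: (-8.693,2.329) -> (-4.83,1.294) [heading=345, draw]
LT 30: heading 345 -> 15
REPEAT 2 [
  -- iteration 1/2 --
  FD 13: (-4.83,1.294) -> (7.727,4.659) [heading=15, draw]
  FD 19: (7.727,4.659) -> (26.08,9.576) [heading=15, draw]
  RT 60: heading 15 -> 315
  FD 8: (26.08,9.576) -> (31.737,3.919) [heading=315, draw]
  -- iteration 2/2 --
  FD 13: (31.737,3.919) -> (40.929,-5.273) [heading=315, draw]
  FD 19: (40.929,-5.273) -> (54.364,-18.708) [heading=315, draw]
  RT 60: heading 315 -> 255
  FD 8: (54.364,-18.708) -> (52.294,-26.435) [heading=255, draw]
]
RT 45: heading 255 -> 210
RT 30: heading 210 -> 180
RT 90: heading 180 -> 90
LT 32: heading 90 -> 122
FD 6: (52.294,-26.435) -> (49.114,-21.347) [heading=122, draw]
Final: pos=(49.114,-21.347), heading=122, 10 segment(s) drawn

Segment lengths:
  seg 1: (0,0) -> (8.693,-2.329), length = 9
  seg 2: (8.693,-2.329) -> (-8.693,2.329), length = 18
  seg 3: (-8.693,2.329) -> (-4.83,1.294), length = 4
  seg 4: (-4.83,1.294) -> (7.727,4.659), length = 13
  seg 5: (7.727,4.659) -> (26.08,9.576), length = 19
  seg 6: (26.08,9.576) -> (31.737,3.919), length = 8
  seg 7: (31.737,3.919) -> (40.929,-5.273), length = 13
  seg 8: (40.929,-5.273) -> (54.364,-18.708), length = 19
  seg 9: (54.364,-18.708) -> (52.294,-26.435), length = 8
  seg 10: (52.294,-26.435) -> (49.114,-21.347), length = 6
Total = 117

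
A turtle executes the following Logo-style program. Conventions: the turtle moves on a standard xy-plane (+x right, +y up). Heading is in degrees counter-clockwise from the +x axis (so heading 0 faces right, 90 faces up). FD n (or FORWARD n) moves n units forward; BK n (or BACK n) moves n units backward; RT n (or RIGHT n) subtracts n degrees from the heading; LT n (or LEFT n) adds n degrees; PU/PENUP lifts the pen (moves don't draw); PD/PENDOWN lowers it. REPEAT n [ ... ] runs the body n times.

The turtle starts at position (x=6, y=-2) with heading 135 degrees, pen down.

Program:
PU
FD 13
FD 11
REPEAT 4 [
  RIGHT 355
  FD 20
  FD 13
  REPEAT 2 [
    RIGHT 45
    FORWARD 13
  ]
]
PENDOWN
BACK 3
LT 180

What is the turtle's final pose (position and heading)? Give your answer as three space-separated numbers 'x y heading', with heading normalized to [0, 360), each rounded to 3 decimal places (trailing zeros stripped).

Executing turtle program step by step:
Start: pos=(6,-2), heading=135, pen down
PU: pen up
FD 13: (6,-2) -> (-3.192,7.192) [heading=135, move]
FD 11: (-3.192,7.192) -> (-10.971,14.971) [heading=135, move]
REPEAT 4 [
  -- iteration 1/4 --
  RT 355: heading 135 -> 140
  FD 20: (-10.971,14.971) -> (-26.291,27.826) [heading=140, move]
  FD 13: (-26.291,27.826) -> (-36.25,36.183) [heading=140, move]
  REPEAT 2 [
    -- iteration 1/2 --
    RT 45: heading 140 -> 95
    FD 13: (-36.25,36.183) -> (-37.383,49.133) [heading=95, move]
    -- iteration 2/2 --
    RT 45: heading 95 -> 50
    FD 13: (-37.383,49.133) -> (-29.027,59.092) [heading=50, move]
  ]
  -- iteration 2/4 --
  RT 355: heading 50 -> 55
  FD 20: (-29.027,59.092) -> (-17.555,75.475) [heading=55, move]
  FD 13: (-17.555,75.475) -> (-10.099,86.124) [heading=55, move]
  REPEAT 2 [
    -- iteration 1/2 --
    RT 45: heading 55 -> 10
    FD 13: (-10.099,86.124) -> (2.704,88.381) [heading=10, move]
    -- iteration 2/2 --
    RT 45: heading 10 -> 325
    FD 13: (2.704,88.381) -> (13.353,80.925) [heading=325, move]
  ]
  -- iteration 3/4 --
  RT 355: heading 325 -> 330
  FD 20: (13.353,80.925) -> (30.673,70.925) [heading=330, move]
  FD 13: (30.673,70.925) -> (41.932,64.425) [heading=330, move]
  REPEAT 2 [
    -- iteration 1/2 --
    RT 45: heading 330 -> 285
    FD 13: (41.932,64.425) -> (45.296,51.868) [heading=285, move]
    -- iteration 2/2 --
    RT 45: heading 285 -> 240
    FD 13: (45.296,51.868) -> (38.796,40.609) [heading=240, move]
  ]
  -- iteration 4/4 --
  RT 355: heading 240 -> 245
  FD 20: (38.796,40.609) -> (30.344,22.483) [heading=245, move]
  FD 13: (30.344,22.483) -> (24.85,10.701) [heading=245, move]
  REPEAT 2 [
    -- iteration 1/2 --
    RT 45: heading 245 -> 200
    FD 13: (24.85,10.701) -> (12.634,6.255) [heading=200, move]
    -- iteration 2/2 --
    RT 45: heading 200 -> 155
    FD 13: (12.634,6.255) -> (0.852,11.749) [heading=155, move]
  ]
]
PD: pen down
BK 3: (0.852,11.749) -> (3.571,10.481) [heading=155, draw]
LT 180: heading 155 -> 335
Final: pos=(3.571,10.481), heading=335, 1 segment(s) drawn

Answer: 3.571 10.481 335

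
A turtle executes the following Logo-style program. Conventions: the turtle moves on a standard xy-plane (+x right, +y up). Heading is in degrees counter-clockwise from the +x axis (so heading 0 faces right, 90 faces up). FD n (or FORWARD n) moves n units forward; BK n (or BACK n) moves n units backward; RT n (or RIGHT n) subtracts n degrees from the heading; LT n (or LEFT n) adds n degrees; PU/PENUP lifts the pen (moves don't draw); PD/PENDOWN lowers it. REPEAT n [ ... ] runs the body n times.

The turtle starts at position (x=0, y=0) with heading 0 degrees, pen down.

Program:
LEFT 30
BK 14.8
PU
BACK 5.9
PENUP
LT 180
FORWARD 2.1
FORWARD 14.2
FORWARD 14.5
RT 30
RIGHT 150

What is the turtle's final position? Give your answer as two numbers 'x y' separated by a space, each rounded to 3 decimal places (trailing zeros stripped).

Executing turtle program step by step:
Start: pos=(0,0), heading=0, pen down
LT 30: heading 0 -> 30
BK 14.8: (0,0) -> (-12.817,-7.4) [heading=30, draw]
PU: pen up
BK 5.9: (-12.817,-7.4) -> (-17.927,-10.35) [heading=30, move]
PU: pen up
LT 180: heading 30 -> 210
FD 2.1: (-17.927,-10.35) -> (-19.745,-11.4) [heading=210, move]
FD 14.2: (-19.745,-11.4) -> (-32.043,-18.5) [heading=210, move]
FD 14.5: (-32.043,-18.5) -> (-44.6,-25.75) [heading=210, move]
RT 30: heading 210 -> 180
RT 150: heading 180 -> 30
Final: pos=(-44.6,-25.75), heading=30, 1 segment(s) drawn

Answer: -44.6 -25.75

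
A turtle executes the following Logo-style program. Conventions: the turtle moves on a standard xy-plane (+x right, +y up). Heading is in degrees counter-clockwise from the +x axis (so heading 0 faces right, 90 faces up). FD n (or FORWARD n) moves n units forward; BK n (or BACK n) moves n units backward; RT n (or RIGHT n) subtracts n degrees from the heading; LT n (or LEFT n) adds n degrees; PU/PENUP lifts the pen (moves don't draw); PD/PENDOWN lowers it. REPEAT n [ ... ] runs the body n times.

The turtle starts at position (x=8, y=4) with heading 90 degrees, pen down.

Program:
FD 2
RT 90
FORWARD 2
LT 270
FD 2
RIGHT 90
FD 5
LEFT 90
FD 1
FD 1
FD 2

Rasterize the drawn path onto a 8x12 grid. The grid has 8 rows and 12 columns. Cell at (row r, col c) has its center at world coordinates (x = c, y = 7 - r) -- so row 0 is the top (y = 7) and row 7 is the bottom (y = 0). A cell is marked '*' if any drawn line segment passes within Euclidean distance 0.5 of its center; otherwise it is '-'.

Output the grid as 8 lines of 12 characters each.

Answer: ------------
--------***-
--------*-*-
-----******-
-----*------
-----*------
-----*------
-----*------

Derivation:
Segment 0: (8,4) -> (8,6)
Segment 1: (8,6) -> (10,6)
Segment 2: (10,6) -> (10,4)
Segment 3: (10,4) -> (5,4)
Segment 4: (5,4) -> (5,3)
Segment 5: (5,3) -> (5,2)
Segment 6: (5,2) -> (5,0)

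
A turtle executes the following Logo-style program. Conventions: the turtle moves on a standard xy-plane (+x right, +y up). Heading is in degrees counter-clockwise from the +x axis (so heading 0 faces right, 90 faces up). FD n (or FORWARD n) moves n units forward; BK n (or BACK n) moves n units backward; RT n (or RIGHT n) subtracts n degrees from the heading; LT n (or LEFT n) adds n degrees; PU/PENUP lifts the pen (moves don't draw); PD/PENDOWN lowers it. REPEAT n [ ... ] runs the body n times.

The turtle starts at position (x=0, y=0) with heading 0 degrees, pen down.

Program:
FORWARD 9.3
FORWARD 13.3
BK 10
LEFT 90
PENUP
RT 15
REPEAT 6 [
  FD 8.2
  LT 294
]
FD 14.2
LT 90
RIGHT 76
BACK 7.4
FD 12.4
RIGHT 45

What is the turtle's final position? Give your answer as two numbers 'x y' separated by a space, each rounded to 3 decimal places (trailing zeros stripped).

Executing turtle program step by step:
Start: pos=(0,0), heading=0, pen down
FD 9.3: (0,0) -> (9.3,0) [heading=0, draw]
FD 13.3: (9.3,0) -> (22.6,0) [heading=0, draw]
BK 10: (22.6,0) -> (12.6,0) [heading=0, draw]
LT 90: heading 0 -> 90
PU: pen up
RT 15: heading 90 -> 75
REPEAT 6 [
  -- iteration 1/6 --
  FD 8.2: (12.6,0) -> (14.722,7.921) [heading=75, move]
  LT 294: heading 75 -> 9
  -- iteration 2/6 --
  FD 8.2: (14.722,7.921) -> (22.821,9.203) [heading=9, move]
  LT 294: heading 9 -> 303
  -- iteration 3/6 --
  FD 8.2: (22.821,9.203) -> (27.287,2.326) [heading=303, move]
  LT 294: heading 303 -> 237
  -- iteration 4/6 --
  FD 8.2: (27.287,2.326) -> (22.821,-4.551) [heading=237, move]
  LT 294: heading 237 -> 171
  -- iteration 5/6 --
  FD 8.2: (22.821,-4.551) -> (14.722,-3.268) [heading=171, move]
  LT 294: heading 171 -> 105
  -- iteration 6/6 --
  FD 8.2: (14.722,-3.268) -> (12.6,4.653) [heading=105, move]
  LT 294: heading 105 -> 39
]
FD 14.2: (12.6,4.653) -> (23.635,13.589) [heading=39, move]
LT 90: heading 39 -> 129
RT 76: heading 129 -> 53
BK 7.4: (23.635,13.589) -> (19.182,7.679) [heading=53, move]
FD 12.4: (19.182,7.679) -> (26.645,17.582) [heading=53, move]
RT 45: heading 53 -> 8
Final: pos=(26.645,17.582), heading=8, 3 segment(s) drawn

Answer: 26.645 17.582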